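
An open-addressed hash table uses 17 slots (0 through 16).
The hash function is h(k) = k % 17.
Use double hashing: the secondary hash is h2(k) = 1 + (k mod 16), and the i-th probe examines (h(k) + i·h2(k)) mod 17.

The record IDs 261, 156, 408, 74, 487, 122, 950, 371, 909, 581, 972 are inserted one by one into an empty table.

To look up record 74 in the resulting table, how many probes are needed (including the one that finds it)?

3

Insert 261: h=6, slot 6 empty -> index 6.
Insert 156: h=3, slot 3 empty -> index 3.
Insert 408: h=0, slot 0 empty -> index 0.
Insert 74: h=6, h2=11, slots 6,0 occupied -> index 11.
Insert 487: h=11, h2=8, slot 11 occupied -> index 2.
Insert 122: h=3, h2=11, slot 3 occupied -> index 14.
Insert 950: h=15, slot 15 empty -> index 15.
Insert 371: h=14, h2=4, slot 14 occupied -> index 1.
Insert 909: h=8, slot 8 empty -> index 8.
Insert 581: h=3, h2=6, slot 3 occupied -> index 9.
Insert 972: h=3, h2=13, slot 3 occupied -> index 16.
Table: [408, 371, 487, 156, —, —, 261, —, 909, 581, —, 74, —, —, 122, 950, 972]
Lookup 74: h=6, h2=11, probe 6,0,11 → found at 11.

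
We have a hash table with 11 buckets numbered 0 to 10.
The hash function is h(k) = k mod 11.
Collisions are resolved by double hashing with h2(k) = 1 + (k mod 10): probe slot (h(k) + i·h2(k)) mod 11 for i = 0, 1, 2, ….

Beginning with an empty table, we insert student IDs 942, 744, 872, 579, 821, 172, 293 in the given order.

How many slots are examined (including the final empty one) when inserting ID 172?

942: h=7 => slot 7
744: h=7, h2=5, probe 7,1 => slot 1
872: h=3 => slot 3
579: h=7, h2=10, probe 7,6 => slot 6
821: h=7, h2=2, probe 7,9 => slot 9
172: h=7, h2=3, probe 7,10 => slot 10
293: h=7, h2=4, probe 7,0 => slot 0
Table: [293, 744, ., 872, ., ., 579, 942, ., 821, 172]

2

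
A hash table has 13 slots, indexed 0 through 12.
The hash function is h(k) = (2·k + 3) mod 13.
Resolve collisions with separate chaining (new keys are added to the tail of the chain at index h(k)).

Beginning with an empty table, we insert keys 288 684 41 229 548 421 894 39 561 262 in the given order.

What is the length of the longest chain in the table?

5

288 -> bucket 7
684 -> bucket 6
41 -> bucket 7 (collision)
229 -> bucket 6 (collision)
548 -> bucket 7 (collision)
421 -> bucket 0
894 -> bucket 10
39 -> bucket 3
561 -> bucket 7 (collision)
262 -> bucket 7 (collision)
Final buckets:
0: 421
1: -
2: -
3: 39
4: -
5: -
6: 684 -> 229
7: 288 -> 41 -> 548 -> 561 -> 262
8: -
9: -
10: 894
11: -
12: -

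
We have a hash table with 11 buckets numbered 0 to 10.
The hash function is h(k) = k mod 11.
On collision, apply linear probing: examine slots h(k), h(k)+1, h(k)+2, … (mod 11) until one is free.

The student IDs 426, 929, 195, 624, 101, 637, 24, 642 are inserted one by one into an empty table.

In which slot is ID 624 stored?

10

426: h=8 => slot 8
929: h=5 => slot 5
195: h=8, probe 8,9 => slot 9
624: h=8, probe 8,9,10 => slot 10
101: h=2 => slot 2
637: h=10, probe 10,0 => slot 0
24: h=2, probe 2,3 => slot 3
642: h=4 => slot 4
Table: [637, ∅, 101, 24, 642, 929, ∅, ∅, 426, 195, 624]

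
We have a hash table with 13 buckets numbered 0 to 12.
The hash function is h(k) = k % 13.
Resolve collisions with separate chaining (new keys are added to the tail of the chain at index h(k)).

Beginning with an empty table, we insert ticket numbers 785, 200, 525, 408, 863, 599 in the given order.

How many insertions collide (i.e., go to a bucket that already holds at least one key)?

785 → bucket 5
200 → bucket 5 (collision)
525 → bucket 5 (collision)
408 → bucket 5 (collision)
863 → bucket 5 (collision)
599 → bucket 1
Final buckets:
0: ∅
1: 599
2: ∅
3: ∅
4: ∅
5: 785 -> 200 -> 525 -> 408 -> 863
6: ∅
7: ∅
8: ∅
9: ∅
10: ∅
11: ∅
12: ∅

4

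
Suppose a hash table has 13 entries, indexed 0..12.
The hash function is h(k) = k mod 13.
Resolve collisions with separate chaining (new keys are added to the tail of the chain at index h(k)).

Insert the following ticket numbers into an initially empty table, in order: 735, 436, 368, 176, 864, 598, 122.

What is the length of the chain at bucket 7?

Insert 735: h=7, bucket 7 empty → new chain.
Insert 436: h=7, bucket 7 nonempty → append to chain.
Insert 368: h=4, bucket 4 empty → new chain.
Insert 176: h=7, bucket 7 nonempty → append to chain.
Insert 864: h=6, bucket 6 empty → new chain.
Insert 598: h=0, bucket 0 empty → new chain.
Insert 122: h=5, bucket 5 empty → new chain.
Final buckets:
0: 598
1: —
2: —
3: —
4: 368
5: 122
6: 864
7: 735 -> 436 -> 176
8: —
9: —
10: —
11: —
12: —

3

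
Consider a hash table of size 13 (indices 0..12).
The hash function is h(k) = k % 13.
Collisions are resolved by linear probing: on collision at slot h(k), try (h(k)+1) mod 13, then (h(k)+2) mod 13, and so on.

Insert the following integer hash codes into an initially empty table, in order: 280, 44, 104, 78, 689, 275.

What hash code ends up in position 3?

275

Insert 280: h=7, slot 7 empty → index 7.
Insert 44: h=5, slot 5 empty → index 5.
Insert 104: h=0, slot 0 empty → index 0.
Insert 78: h=0, slot 0 occupied → index 1.
Insert 689: h=0, slots 0,1 occupied → index 2.
Insert 275: h=2, slot 2 occupied → index 3.
Table: [104, 78, 689, 275, ∅, 44, ∅, 280, ∅, ∅, ∅, ∅, ∅]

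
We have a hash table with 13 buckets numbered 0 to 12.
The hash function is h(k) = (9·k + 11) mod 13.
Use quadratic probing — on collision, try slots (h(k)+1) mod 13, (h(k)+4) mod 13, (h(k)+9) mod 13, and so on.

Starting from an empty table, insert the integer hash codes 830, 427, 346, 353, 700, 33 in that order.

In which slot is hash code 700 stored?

830 hashes to 6; slot 6 is free → place at 6.
427 hashes to 6; 6 taken → place at 7.
346 hashes to 5; slot 5 is free → place at 5.
353 hashes to 3; slot 3 is free → place at 3.
700 hashes to 6; 6,7 taken → place at 10.
33 hashes to 9; slot 9 is free → place at 9.
Table: [-, -, -, 353, -, 346, 830, 427, -, 33, 700, -, -]

10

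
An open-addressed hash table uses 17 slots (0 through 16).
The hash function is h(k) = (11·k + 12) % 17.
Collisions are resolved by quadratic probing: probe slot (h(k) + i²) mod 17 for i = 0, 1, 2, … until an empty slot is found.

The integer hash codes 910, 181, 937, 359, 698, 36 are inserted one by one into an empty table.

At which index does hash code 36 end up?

4

910 hashes to 9; slot 9 is free => place at 9.
181 hashes to 14; slot 14 is free => place at 14.
937 hashes to 0; slot 0 is free => place at 0.
359 hashes to 0; 0 taken => place at 1.
698 hashes to 6; slot 6 is free => place at 6.
36 hashes to 0; 0,1 taken => place at 4.
Table: [937, 359, ., ., 36, ., 698, ., ., 910, ., ., ., ., 181, ., .]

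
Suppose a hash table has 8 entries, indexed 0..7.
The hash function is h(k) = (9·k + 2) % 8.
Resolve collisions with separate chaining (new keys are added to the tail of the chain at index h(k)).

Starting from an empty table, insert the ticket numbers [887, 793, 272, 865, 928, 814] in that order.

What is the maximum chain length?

887 → bucket 1
793 → bucket 3
272 → bucket 2
865 → bucket 3 (collision)
928 → bucket 2 (collision)
814 → bucket 0
Final buckets:
0: 814
1: 887
2: 272 -> 928
3: 793 -> 865
4: _
5: _
6: _
7: _

2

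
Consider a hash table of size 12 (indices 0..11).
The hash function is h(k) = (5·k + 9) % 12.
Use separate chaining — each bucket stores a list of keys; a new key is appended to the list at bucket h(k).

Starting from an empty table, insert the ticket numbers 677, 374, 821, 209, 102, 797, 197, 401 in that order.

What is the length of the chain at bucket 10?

6

677 -> bucket 10
374 -> bucket 7
821 -> bucket 10 (collision)
209 -> bucket 10 (collision)
102 -> bucket 3
797 -> bucket 10 (collision)
197 -> bucket 10 (collision)
401 -> bucket 10 (collision)
Final buckets:
0: —
1: —
2: —
3: 102
4: —
5: —
6: —
7: 374
8: —
9: —
10: 677 -> 821 -> 209 -> 797 -> 197 -> 401
11: —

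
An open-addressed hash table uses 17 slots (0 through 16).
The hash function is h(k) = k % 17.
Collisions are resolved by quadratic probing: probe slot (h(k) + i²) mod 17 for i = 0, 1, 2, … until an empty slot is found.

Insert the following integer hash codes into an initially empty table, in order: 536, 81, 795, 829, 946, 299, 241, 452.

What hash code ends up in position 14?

795

536: h=9 → slot 9
81: h=13 → slot 13
795: h=13, probe 13,14 → slot 14
829: h=13, probe 13,14,0 → slot 0
946: h=11 → slot 11
299: h=10 → slot 10
241: h=3 → slot 3
452: h=10, probe 10,11,14,2 → slot 2
Table: [829, —, 452, 241, —, —, —, —, —, 536, 299, 946, —, 81, 795, —, —]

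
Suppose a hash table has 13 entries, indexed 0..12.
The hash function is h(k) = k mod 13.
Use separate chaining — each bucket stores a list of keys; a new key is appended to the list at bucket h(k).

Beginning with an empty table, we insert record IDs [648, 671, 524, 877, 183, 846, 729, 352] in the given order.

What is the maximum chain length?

Insert 648: h=11, bucket 11 empty → new chain.
Insert 671: h=8, bucket 8 empty → new chain.
Insert 524: h=4, bucket 4 empty → new chain.
Insert 877: h=6, bucket 6 empty → new chain.
Insert 183: h=1, bucket 1 empty → new chain.
Insert 846: h=1, bucket 1 nonempty → append to chain.
Insert 729: h=1, bucket 1 nonempty → append to chain.
Insert 352: h=1, bucket 1 nonempty → append to chain.
Final buckets:
0: .
1: 183 -> 846 -> 729 -> 352
2: .
3: .
4: 524
5: .
6: 877
7: .
8: 671
9: .
10: .
11: 648
12: .

4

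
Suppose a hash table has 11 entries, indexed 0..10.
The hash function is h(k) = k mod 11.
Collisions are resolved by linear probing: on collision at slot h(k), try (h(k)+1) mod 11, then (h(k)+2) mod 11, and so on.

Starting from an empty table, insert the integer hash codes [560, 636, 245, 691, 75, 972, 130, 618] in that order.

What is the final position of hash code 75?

560: h=10 => slot 10
636: h=9 => slot 9
245: h=3 => slot 3
691: h=9, probe 9,10,0 => slot 0
75: h=9, probe 9,10,0,1 => slot 1
972: h=4 => slot 4
130: h=9, probe 9,10,0,1,2 => slot 2
618: h=2, probe 2,3,4,5 => slot 5
Table: [691, 75, 130, 245, 972, 618, -, -, -, 636, 560]

1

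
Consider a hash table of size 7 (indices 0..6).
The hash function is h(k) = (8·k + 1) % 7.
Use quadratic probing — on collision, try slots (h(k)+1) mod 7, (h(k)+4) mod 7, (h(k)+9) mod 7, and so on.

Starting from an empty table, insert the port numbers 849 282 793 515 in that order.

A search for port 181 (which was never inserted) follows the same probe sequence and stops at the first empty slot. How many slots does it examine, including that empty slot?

2

Insert 849: h=3, slot 3 empty -> index 3.
Insert 282: h=3, slot 3 occupied -> index 4.
Insert 793: h=3, slots 3,4 occupied -> index 0.
Insert 515: h=5, slot 5 empty -> index 5.
Table: [793, ., ., 849, 282, 515, .]
Lookup 181: h=0, probe 0,1 → slot 1 empty, not found.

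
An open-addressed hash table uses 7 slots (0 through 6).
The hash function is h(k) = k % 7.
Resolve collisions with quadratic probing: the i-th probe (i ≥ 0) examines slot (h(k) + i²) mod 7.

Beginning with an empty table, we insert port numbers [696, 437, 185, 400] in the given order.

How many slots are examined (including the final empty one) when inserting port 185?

696 hashes to 3; slot 3 is free → place at 3.
437 hashes to 3; 3 taken → place at 4.
185 hashes to 3; 3,4 taken → place at 0.
400 hashes to 1; slot 1 is free → place at 1.
Table: [185, 400, -, 696, 437, -, -]

3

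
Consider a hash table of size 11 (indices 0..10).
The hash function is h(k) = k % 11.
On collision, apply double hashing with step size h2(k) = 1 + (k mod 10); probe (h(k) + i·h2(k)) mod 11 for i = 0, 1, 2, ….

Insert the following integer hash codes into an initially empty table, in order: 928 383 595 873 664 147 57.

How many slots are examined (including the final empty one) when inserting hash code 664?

928: h=4 => slot 4
383: h=9 => slot 9
595: h=1 => slot 1
873: h=4, h2=4, probe 4,8 => slot 8
664: h=4, h2=5, probe 4,9,3 => slot 3
147: h=4, h2=8, probe 4,1,9,6 => slot 6
57: h=2 => slot 2
Table: [_, 595, 57, 664, 928, _, 147, _, 873, 383, _]

3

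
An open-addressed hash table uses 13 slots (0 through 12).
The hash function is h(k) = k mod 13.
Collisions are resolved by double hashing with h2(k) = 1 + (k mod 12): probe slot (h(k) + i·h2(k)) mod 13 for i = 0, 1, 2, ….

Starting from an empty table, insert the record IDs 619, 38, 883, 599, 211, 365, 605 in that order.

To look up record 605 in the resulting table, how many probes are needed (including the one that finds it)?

619: h=8 -> slot 8
38: h=12 -> slot 12
883: h=12, h2=8, probe 12,7 -> slot 7
599: h=1 -> slot 1
211: h=3 -> slot 3
365: h=1, h2=6, probe 1,7,0 -> slot 0
605: h=7, h2=6, probe 7,0,6 -> slot 6
Table: [365, 599, —, 211, —, —, 605, 883, 619, —, —, —, 38]
Lookup 605: h=7, h2=6, probe 7,0,6 → found at 6.

3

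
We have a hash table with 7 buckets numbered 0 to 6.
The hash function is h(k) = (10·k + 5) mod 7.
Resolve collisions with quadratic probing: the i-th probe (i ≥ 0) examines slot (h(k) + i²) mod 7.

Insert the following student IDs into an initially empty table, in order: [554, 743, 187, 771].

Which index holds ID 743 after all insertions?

554 hashes to 1; slot 1 is free => place at 1.
743 hashes to 1; 1 taken => place at 2.
187 hashes to 6; slot 6 is free => place at 6.
771 hashes to 1; 1,2 taken => place at 5.
Table: [—, 554, 743, —, —, 771, 187]

2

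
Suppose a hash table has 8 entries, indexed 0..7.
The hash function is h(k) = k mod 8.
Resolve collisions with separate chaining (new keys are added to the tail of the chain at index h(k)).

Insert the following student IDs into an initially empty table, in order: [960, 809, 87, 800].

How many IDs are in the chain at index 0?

960 → bucket 0
809 → bucket 1
87 → bucket 7
800 → bucket 0 (collision)
Final buckets:
0: 960 -> 800
1: 809
2: .
3: .
4: .
5: .
6: .
7: 87

2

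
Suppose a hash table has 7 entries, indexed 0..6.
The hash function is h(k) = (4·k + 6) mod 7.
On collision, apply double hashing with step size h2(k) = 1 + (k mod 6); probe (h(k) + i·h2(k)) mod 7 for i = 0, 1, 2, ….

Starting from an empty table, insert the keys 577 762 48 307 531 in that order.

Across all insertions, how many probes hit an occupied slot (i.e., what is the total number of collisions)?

6

577: h=4 -> slot 4
762: h=2 -> slot 2
48: h=2, h2=1, probe 2,3 -> slot 3
307: h=2, h2=2, probe 2,4,6 -> slot 6
531: h=2, h2=4, probe 2,6,3,0 -> slot 0
Table: [531, ., 762, 48, 577, ., 307]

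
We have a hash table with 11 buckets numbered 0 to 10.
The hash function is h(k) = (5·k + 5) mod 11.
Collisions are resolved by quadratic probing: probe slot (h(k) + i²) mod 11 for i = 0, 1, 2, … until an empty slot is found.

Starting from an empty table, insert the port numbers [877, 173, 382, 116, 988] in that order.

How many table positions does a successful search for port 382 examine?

3

Insert 877: h=1, slot 1 empty => index 1.
Insert 173: h=1, slot 1 occupied => index 2.
Insert 382: h=1, slots 1,2 occupied => index 5.
Insert 116: h=2, slot 2 occupied => index 3.
Insert 988: h=6, slot 6 empty => index 6.
Table: [_, 877, 173, 116, _, 382, 988, _, _, _, _]
Lookup 382: h=1, probe 1,2,5 → found at 5.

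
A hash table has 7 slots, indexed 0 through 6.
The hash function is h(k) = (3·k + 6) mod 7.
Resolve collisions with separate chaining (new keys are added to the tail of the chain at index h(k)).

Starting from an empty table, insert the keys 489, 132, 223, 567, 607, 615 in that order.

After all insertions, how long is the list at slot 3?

489 -> bucket 3
132 -> bucket 3 (collision)
223 -> bucket 3 (collision)
567 -> bucket 6
607 -> bucket 0
615 -> bucket 3 (collision)
Final buckets:
0: 607
1: _
2: _
3: 489 -> 132 -> 223 -> 615
4: _
5: _
6: 567

4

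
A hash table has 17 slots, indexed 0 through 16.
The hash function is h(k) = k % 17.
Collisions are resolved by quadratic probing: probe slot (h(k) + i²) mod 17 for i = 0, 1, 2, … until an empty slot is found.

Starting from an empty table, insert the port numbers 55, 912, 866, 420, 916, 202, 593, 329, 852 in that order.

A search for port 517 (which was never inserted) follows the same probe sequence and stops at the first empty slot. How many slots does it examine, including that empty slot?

2

Insert 55: h=4, slot 4 empty => index 4.
Insert 912: h=11, slot 11 empty => index 11.
Insert 866: h=16, slot 16 empty => index 16.
Insert 420: h=12, slot 12 empty => index 12.
Insert 916: h=15, slot 15 empty => index 15.
Insert 202: h=15, slots 15,16 occupied => index 2.
Insert 593: h=15, slots 15,16,2 occupied => index 7.
Insert 329: h=6, slot 6 empty => index 6.
Insert 852: h=2, slot 2 occupied => index 3.
Table: [., ., 202, 852, 55, ., 329, 593, ., ., ., 912, 420, ., ., 916, 866]
Lookup 517: h=7, probe 7,8 → slot 8 empty, not found.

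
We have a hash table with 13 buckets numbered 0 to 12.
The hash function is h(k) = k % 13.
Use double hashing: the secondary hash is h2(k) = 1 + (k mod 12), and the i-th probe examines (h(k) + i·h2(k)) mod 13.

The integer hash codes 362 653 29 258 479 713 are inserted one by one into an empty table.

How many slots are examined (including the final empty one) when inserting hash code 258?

362: h=11 -> slot 11
653: h=3 -> slot 3
29: h=3, h2=6, probe 3,9 -> slot 9
258: h=11, h2=7, probe 11,5 -> slot 5
479: h=11, h2=12, probe 11,10 -> slot 10
713: h=11, h2=6, probe 11,4 -> slot 4
Table: [_, _, _, 653, 713, 258, _, _, _, 29, 479, 362, _]

2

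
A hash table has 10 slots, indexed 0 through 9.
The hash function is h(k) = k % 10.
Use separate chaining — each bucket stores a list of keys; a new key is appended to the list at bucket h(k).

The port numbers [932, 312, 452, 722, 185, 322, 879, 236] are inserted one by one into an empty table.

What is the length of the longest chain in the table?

5

932 -> bucket 2
312 -> bucket 2 (collision)
452 -> bucket 2 (collision)
722 -> bucket 2 (collision)
185 -> bucket 5
322 -> bucket 2 (collision)
879 -> bucket 9
236 -> bucket 6
Final buckets:
0: _
1: _
2: 932 -> 312 -> 452 -> 722 -> 322
3: _
4: _
5: 185
6: 236
7: _
8: _
9: 879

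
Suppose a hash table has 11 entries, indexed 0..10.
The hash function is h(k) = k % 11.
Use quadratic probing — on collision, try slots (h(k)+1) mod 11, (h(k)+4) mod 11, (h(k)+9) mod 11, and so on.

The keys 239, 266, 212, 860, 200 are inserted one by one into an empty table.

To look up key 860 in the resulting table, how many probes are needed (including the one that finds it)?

3

239: h=8 → slot 8
266: h=2 → slot 2
212: h=3 → slot 3
860: h=2, probe 2,3,6 → slot 6
200: h=2, probe 2,3,6,0 → slot 0
Table: [200, ∅, 266, 212, ∅, ∅, 860, ∅, 239, ∅, ∅]
Lookup 860: h=2, probe 2,3,6 → found at 6.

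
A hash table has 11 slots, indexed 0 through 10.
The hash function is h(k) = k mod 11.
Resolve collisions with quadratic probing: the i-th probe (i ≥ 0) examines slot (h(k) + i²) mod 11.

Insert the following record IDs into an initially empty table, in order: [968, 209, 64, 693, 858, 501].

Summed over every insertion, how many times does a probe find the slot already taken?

7

968: h=0 -> slot 0
209: h=0, probe 0,1 -> slot 1
64: h=9 -> slot 9
693: h=0, probe 0,1,4 -> slot 4
858: h=0, probe 0,1,4,9,5 -> slot 5
501: h=6 -> slot 6
Table: [968, 209, —, —, 693, 858, 501, —, —, 64, —]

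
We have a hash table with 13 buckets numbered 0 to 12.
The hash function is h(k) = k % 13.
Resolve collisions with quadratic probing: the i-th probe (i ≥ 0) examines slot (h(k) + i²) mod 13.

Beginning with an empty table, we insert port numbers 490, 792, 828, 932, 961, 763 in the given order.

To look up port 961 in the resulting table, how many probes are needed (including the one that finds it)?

490 hashes to 9; slot 9 is free => place at 9.
792 hashes to 12; slot 12 is free => place at 12.
828 hashes to 9; 9 taken => place at 10.
932 hashes to 9; 9,10 taken => place at 0.
961 hashes to 12; 12,0 taken => place at 3.
763 hashes to 9; 9,10,0 taken => place at 5.
Table: [932, —, —, 961, —, 763, —, —, —, 490, 828, —, 792]
Lookup 961: h=12, probe 12,0,3 → found at 3.

3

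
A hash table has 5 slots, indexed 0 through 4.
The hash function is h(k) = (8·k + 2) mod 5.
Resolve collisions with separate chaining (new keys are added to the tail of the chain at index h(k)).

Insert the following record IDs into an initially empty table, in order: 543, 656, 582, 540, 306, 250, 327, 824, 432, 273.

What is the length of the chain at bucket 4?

1

Insert 543: h=1, bucket 1 empty -> new chain.
Insert 656: h=0, bucket 0 empty -> new chain.
Insert 582: h=3, bucket 3 empty -> new chain.
Insert 540: h=2, bucket 2 empty -> new chain.
Insert 306: h=0, bucket 0 nonempty -> append to chain.
Insert 250: h=2, bucket 2 nonempty -> append to chain.
Insert 327: h=3, bucket 3 nonempty -> append to chain.
Insert 824: h=4, bucket 4 empty -> new chain.
Insert 432: h=3, bucket 3 nonempty -> append to chain.
Insert 273: h=1, bucket 1 nonempty -> append to chain.
Final buckets:
0: 656 -> 306
1: 543 -> 273
2: 540 -> 250
3: 582 -> 327 -> 432
4: 824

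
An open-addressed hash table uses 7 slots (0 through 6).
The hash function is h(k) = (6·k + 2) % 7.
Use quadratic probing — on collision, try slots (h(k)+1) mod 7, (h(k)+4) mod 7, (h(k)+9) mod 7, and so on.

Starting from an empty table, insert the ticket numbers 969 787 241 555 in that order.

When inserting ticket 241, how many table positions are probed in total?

969: h=6 => slot 6
787: h=6, probe 6,0 => slot 0
241: h=6, probe 6,0,3 => slot 3
555: h=0, probe 0,1 => slot 1
Table: [787, 555, —, 241, —, —, 969]

3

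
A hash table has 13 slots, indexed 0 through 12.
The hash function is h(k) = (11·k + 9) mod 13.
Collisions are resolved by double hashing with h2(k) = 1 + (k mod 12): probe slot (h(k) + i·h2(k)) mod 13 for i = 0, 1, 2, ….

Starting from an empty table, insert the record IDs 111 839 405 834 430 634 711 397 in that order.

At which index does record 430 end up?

111 hashes to 8; slot 8 is free -> place at 8.
839 hashes to 8, h2=12; 8 taken -> place at 7.
405 hashes to 5; slot 5 is free -> place at 5.
834 hashes to 5, h2=7; 5 taken -> place at 12.
430 hashes to 7, h2=11; 7,5 taken -> place at 3.
634 hashes to 2; slot 2 is free -> place at 2.
711 hashes to 4; slot 4 is free -> place at 4.
397 hashes to 8, h2=2; 8 taken -> place at 10.
Table: [-, -, 634, 430, 711, 405, -, 839, 111, -, 397, -, 834]

3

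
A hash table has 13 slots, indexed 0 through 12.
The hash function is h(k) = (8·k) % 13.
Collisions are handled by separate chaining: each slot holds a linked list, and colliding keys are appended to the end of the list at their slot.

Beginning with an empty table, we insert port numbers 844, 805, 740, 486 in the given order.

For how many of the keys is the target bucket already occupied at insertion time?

Insert 844: h=5, bucket 5 empty → new chain.
Insert 805: h=5, bucket 5 nonempty → append to chain.
Insert 740: h=5, bucket 5 nonempty → append to chain.
Insert 486: h=1, bucket 1 empty → new chain.
Final buckets:
0: ∅
1: 486
2: ∅
3: ∅
4: ∅
5: 844 -> 805 -> 740
6: ∅
7: ∅
8: ∅
9: ∅
10: ∅
11: ∅
12: ∅

2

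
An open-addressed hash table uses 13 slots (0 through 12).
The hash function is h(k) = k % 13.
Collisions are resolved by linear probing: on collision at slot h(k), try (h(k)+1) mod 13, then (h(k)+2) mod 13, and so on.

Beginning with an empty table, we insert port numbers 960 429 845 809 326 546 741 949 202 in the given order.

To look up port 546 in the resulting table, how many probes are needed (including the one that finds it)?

960: h=11 -> slot 11
429: h=0 -> slot 0
845: h=0, probe 0,1 -> slot 1
809: h=3 -> slot 3
326: h=1, probe 1,2 -> slot 2
546: h=0, probe 0,1,2,3,4 -> slot 4
741: h=0, probe 0,1,2,3,4,5 -> slot 5
949: h=0, probe 0,1,2,3,4,5,6 -> slot 6
202: h=7 -> slot 7
Table: [429, 845, 326, 809, 546, 741, 949, 202, _, _, _, 960, _]
Lookup 546: h=0, probe 0,1,2,3,4 → found at 4.

5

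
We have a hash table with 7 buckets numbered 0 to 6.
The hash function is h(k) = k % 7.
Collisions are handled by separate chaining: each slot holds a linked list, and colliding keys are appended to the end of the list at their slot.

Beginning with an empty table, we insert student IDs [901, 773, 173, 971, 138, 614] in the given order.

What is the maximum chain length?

5

Insert 901: h=5, bucket 5 empty -> new chain.
Insert 773: h=3, bucket 3 empty -> new chain.
Insert 173: h=5, bucket 5 nonempty -> append to chain.
Insert 971: h=5, bucket 5 nonempty -> append to chain.
Insert 138: h=5, bucket 5 nonempty -> append to chain.
Insert 614: h=5, bucket 5 nonempty -> append to chain.
Final buckets:
0: —
1: —
2: —
3: 773
4: —
5: 901 -> 173 -> 971 -> 138 -> 614
6: —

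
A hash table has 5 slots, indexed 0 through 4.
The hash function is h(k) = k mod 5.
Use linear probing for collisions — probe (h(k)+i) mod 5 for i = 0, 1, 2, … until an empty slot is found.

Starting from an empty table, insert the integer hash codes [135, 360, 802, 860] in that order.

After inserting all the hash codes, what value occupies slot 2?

Insert 135: h=0, slot 0 empty -> index 0.
Insert 360: h=0, slot 0 occupied -> index 1.
Insert 802: h=2, slot 2 empty -> index 2.
Insert 860: h=0, slots 0,1,2 occupied -> index 3.
Table: [135, 360, 802, 860, _]

802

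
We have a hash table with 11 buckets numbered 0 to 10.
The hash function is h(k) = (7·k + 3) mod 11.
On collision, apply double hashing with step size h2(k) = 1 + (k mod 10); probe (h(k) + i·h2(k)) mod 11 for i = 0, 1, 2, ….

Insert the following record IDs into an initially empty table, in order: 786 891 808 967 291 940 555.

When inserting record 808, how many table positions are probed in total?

3

Insert 786: h=5, slot 5 empty → index 5.
Insert 891: h=3, slot 3 empty → index 3.
Insert 808: h=5, h2=9, slots 5,3 occupied → index 1.
Insert 967: h=7, slot 7 empty → index 7.
Insert 291: h=5, h2=2, slots 5,7 occupied → index 9.
Insert 940: h=5, h2=1, slot 5 occupied → index 6.
Insert 555: h=5, h2=6, slot 5 occupied → index 0.
Table: [555, 808, —, 891, —, 786, 940, 967, —, 291, —]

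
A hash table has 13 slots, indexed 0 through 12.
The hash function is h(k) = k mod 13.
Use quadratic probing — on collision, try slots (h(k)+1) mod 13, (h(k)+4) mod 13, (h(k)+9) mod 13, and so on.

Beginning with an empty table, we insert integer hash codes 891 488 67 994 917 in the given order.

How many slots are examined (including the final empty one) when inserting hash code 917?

3

891: h=7 → slot 7
488: h=7, probe 7,8 → slot 8
67: h=2 → slot 2
994: h=6 → slot 6
917: h=7, probe 7,8,11 → slot 11
Table: [-, -, 67, -, -, -, 994, 891, 488, -, -, 917, -]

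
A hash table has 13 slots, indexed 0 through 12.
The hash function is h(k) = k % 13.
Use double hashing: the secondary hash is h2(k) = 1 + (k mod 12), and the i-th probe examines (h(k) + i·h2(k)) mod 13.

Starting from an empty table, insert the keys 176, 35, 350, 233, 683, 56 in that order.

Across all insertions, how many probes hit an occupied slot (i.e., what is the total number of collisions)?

Insert 176: h=7, slot 7 empty → index 7.
Insert 35: h=9, slot 9 empty → index 9.
Insert 350: h=12, slot 12 empty → index 12.
Insert 233: h=12, h2=6, slot 12 occupied → index 5.
Insert 683: h=7, h2=12, slot 7 occupied → index 6.
Insert 56: h=4, slot 4 empty → index 4.
Table: [∅, ∅, ∅, ∅, 56, 233, 683, 176, ∅, 35, ∅, ∅, 350]

2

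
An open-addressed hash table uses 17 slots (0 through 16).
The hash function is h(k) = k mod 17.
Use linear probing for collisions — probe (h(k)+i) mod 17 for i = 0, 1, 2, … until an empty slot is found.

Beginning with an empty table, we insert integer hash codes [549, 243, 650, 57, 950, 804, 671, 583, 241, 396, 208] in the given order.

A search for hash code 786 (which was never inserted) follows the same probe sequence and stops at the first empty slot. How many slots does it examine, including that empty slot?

10

549: h=5 -> slot 5
243: h=5, probe 5,6 -> slot 6
650: h=4 -> slot 4
57: h=6, probe 6,7 -> slot 7
950: h=15 -> slot 15
804: h=5, probe 5,6,7,8 -> slot 8
671: h=8, probe 8,9 -> slot 9
583: h=5, probe 5,6,7,8,9,10 -> slot 10
241: h=3 -> slot 3
396: h=5, probe 5,6,7,8,9,10,11 -> slot 11
208: h=4, probe 4,5,6,7,8,9,10,11,12 -> slot 12
Table: [—, —, —, 241, 650, 549, 243, 57, 804, 671, 583, 396, 208, —, —, 950, —]
Lookup 786: h=4, probe 4,5,6,7,8,9,10,11,12,13 → slot 13 empty, not found.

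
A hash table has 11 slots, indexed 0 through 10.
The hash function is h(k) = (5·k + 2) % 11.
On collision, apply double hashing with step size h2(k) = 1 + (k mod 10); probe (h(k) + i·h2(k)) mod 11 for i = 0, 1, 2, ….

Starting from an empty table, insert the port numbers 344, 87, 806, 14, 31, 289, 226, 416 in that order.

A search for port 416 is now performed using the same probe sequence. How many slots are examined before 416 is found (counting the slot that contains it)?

5

344 hashes to 6; slot 6 is free → place at 6.
87 hashes to 8; slot 8 is free → place at 8.
806 hashes to 6, h2=7; 6 taken → place at 2.
14 hashes to 6, h2=5; 6 taken → place at 0.
31 hashes to 3; slot 3 is free → place at 3.
289 hashes to 6, h2=10; 6 taken → place at 5.
226 hashes to 10; slot 10 is free → place at 10.
416 hashes to 3, h2=7; 3,10,6,2 taken → place at 9.
Table: [14, ., 806, 31, ., 289, 344, ., 87, 416, 226]
Lookup 416: h=3, h2=7, probe 3,10,6,2,9 → found at 9.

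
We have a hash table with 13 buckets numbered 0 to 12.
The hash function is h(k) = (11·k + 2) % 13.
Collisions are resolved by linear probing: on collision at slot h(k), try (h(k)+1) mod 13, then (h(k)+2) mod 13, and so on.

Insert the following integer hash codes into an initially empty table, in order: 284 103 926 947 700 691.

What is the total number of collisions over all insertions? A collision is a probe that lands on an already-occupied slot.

3

Insert 284: h=6, slot 6 empty => index 6.
Insert 103: h=4, slot 4 empty => index 4.
Insert 926: h=9, slot 9 empty => index 9.
Insert 947: h=6, slot 6 occupied => index 7.
Insert 700: h=6, slots 6,7 occupied => index 8.
Insert 691: h=11, slot 11 empty => index 11.
Table: [_, _, _, _, 103, _, 284, 947, 700, 926, _, 691, _]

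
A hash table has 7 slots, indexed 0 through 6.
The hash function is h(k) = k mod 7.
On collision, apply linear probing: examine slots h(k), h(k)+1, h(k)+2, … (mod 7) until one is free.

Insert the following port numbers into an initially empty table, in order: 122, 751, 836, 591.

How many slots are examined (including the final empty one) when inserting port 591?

3

122 hashes to 3; slot 3 is free => place at 3.
751 hashes to 2; slot 2 is free => place at 2.
836 hashes to 3; 3 taken => place at 4.
591 hashes to 3; 3,4 taken => place at 5.
Table: [∅, ∅, 751, 122, 836, 591, ∅]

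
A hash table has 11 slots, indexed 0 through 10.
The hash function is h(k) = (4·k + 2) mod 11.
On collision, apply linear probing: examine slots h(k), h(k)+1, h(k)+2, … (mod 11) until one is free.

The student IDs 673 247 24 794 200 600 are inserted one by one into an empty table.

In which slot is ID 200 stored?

673: h=10 → slot 10
247: h=0 → slot 0
24: h=10, probe 10,0,1 → slot 1
794: h=10, probe 10,0,1,2 → slot 2
200: h=10, probe 10,0,1,2,3 → slot 3
600: h=4 → slot 4
Table: [247, 24, 794, 200, 600, _, _, _, _, _, 673]

3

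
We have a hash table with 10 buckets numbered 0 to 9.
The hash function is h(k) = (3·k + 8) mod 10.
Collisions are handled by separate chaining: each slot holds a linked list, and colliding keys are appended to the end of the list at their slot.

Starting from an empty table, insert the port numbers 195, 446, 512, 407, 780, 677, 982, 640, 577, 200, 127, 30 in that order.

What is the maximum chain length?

4

Insert 195: h=3, bucket 3 empty -> new chain.
Insert 446: h=6, bucket 6 empty -> new chain.
Insert 512: h=4, bucket 4 empty -> new chain.
Insert 407: h=9, bucket 9 empty -> new chain.
Insert 780: h=8, bucket 8 empty -> new chain.
Insert 677: h=9, bucket 9 nonempty -> append to chain.
Insert 982: h=4, bucket 4 nonempty -> append to chain.
Insert 640: h=8, bucket 8 nonempty -> append to chain.
Insert 577: h=9, bucket 9 nonempty -> append to chain.
Insert 200: h=8, bucket 8 nonempty -> append to chain.
Insert 127: h=9, bucket 9 nonempty -> append to chain.
Insert 30: h=8, bucket 8 nonempty -> append to chain.
Final buckets:
0: .
1: .
2: .
3: 195
4: 512 -> 982
5: .
6: 446
7: .
8: 780 -> 640 -> 200 -> 30
9: 407 -> 677 -> 577 -> 127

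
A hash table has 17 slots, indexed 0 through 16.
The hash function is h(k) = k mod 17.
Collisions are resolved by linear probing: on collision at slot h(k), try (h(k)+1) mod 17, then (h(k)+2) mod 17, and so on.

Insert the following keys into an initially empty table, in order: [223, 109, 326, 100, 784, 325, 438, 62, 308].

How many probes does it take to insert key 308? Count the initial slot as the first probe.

223 hashes to 2; slot 2 is free → place at 2.
109 hashes to 7; slot 7 is free → place at 7.
326 hashes to 3; slot 3 is free → place at 3.
100 hashes to 15; slot 15 is free → place at 15.
784 hashes to 2; 2,3 taken → place at 4.
325 hashes to 2; 2,3,4 taken → place at 5.
438 hashes to 13; slot 13 is free → place at 13.
62 hashes to 11; slot 11 is free → place at 11.
308 hashes to 2; 2,3,4,5 taken → place at 6.
Table: [—, —, 223, 326, 784, 325, 308, 109, —, —, —, 62, —, 438, —, 100, —]

5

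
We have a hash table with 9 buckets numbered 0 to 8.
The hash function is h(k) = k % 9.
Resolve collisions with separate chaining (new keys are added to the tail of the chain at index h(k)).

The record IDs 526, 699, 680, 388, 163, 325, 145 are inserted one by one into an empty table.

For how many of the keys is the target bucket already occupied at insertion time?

3

Insert 526: h=4, bucket 4 empty → new chain.
Insert 699: h=6, bucket 6 empty → new chain.
Insert 680: h=5, bucket 5 empty → new chain.
Insert 388: h=1, bucket 1 empty → new chain.
Insert 163: h=1, bucket 1 nonempty → append to chain.
Insert 325: h=1, bucket 1 nonempty → append to chain.
Insert 145: h=1, bucket 1 nonempty → append to chain.
Final buckets:
0: .
1: 388 -> 163 -> 325 -> 145
2: .
3: .
4: 526
5: 680
6: 699
7: .
8: .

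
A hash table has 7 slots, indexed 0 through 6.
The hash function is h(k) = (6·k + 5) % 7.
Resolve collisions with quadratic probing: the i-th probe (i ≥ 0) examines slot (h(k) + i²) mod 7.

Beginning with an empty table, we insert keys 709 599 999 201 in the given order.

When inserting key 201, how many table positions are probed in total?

709 hashes to 3; slot 3 is free -> place at 3.
599 hashes to 1; slot 1 is free -> place at 1.
999 hashes to 0; slot 0 is free -> place at 0.
201 hashes to 0; 0,1 taken -> place at 4.
Table: [999, 599, ., 709, 201, ., .]

3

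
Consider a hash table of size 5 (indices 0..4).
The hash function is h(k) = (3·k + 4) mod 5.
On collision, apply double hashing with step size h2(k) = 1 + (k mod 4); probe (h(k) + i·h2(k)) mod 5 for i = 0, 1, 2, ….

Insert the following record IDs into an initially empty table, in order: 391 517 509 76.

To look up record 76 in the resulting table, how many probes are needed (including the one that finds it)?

2

Insert 391: h=2, slot 2 empty => index 2.
Insert 517: h=0, slot 0 empty => index 0.
Insert 509: h=1, slot 1 empty => index 1.
Insert 76: h=2, h2=1, slot 2 occupied => index 3.
Table: [517, 509, 391, 76, _]
Lookup 76: h=2, h2=1, probe 2,3 → found at 3.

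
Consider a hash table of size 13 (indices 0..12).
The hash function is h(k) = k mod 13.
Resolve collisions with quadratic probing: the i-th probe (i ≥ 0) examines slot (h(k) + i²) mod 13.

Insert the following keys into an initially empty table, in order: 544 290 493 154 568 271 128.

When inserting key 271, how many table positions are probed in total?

544: h=11 -> slot 11
290: h=4 -> slot 4
493: h=12 -> slot 12
154: h=11, probe 11,12,2 -> slot 2
568: h=9 -> slot 9
271: h=11, probe 11,12,2,7 -> slot 7
128: h=11, probe 11,12,2,7,1 -> slot 1
Table: [-, 128, 154, -, 290, -, -, 271, -, 568, -, 544, 493]

4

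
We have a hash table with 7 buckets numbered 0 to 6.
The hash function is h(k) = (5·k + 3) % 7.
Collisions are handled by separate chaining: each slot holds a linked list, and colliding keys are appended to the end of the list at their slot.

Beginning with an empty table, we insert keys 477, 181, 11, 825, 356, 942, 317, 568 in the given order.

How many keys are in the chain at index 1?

2

Insert 477: h=1, bucket 1 empty -> new chain.
Insert 181: h=5, bucket 5 empty -> new chain.
Insert 11: h=2, bucket 2 empty -> new chain.
Insert 825: h=5, bucket 5 nonempty -> append to chain.
Insert 356: h=5, bucket 5 nonempty -> append to chain.
Insert 942: h=2, bucket 2 nonempty -> append to chain.
Insert 317: h=6, bucket 6 empty -> new chain.
Insert 568: h=1, bucket 1 nonempty -> append to chain.
Final buckets:
0: .
1: 477 -> 568
2: 11 -> 942
3: .
4: .
5: 181 -> 825 -> 356
6: 317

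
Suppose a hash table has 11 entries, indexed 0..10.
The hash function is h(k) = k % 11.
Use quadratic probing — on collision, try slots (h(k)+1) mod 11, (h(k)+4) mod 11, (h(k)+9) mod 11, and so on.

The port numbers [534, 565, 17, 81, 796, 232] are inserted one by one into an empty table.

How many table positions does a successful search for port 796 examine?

3

Insert 534: h=6, slot 6 empty → index 6.
Insert 565: h=4, slot 4 empty → index 4.
Insert 17: h=6, slot 6 occupied → index 7.
Insert 81: h=4, slot 4 occupied → index 5.
Insert 796: h=4, slots 4,5 occupied → index 8.
Insert 232: h=1, slot 1 empty → index 1.
Table: [_, 232, _, _, 565, 81, 534, 17, 796, _, _]
Lookup 796: h=4, probe 4,5,8 → found at 8.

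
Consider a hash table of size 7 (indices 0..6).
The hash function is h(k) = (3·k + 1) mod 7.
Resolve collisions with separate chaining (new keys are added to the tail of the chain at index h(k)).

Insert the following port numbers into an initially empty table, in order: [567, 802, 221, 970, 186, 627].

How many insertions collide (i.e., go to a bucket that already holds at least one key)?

4

567 -> bucket 1
802 -> bucket 6
221 -> bucket 6 (collision)
970 -> bucket 6 (collision)
186 -> bucket 6 (collision)
627 -> bucket 6 (collision)
Final buckets:
0: -
1: 567
2: -
3: -
4: -
5: -
6: 802 -> 221 -> 970 -> 186 -> 627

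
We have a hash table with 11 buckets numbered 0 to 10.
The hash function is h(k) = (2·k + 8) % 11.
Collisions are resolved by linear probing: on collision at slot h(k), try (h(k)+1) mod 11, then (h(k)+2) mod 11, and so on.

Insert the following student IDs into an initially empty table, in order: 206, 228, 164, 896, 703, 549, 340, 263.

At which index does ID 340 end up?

Insert 206: h=2, slot 2 empty => index 2.
Insert 228: h=2, slot 2 occupied => index 3.
Insert 164: h=6, slot 6 empty => index 6.
Insert 896: h=7, slot 7 empty => index 7.
Insert 703: h=6, slots 6,7 occupied => index 8.
Insert 549: h=6, slots 6,7,8 occupied => index 9.
Insert 340: h=6, slots 6,7,8,9 occupied => index 10.
Insert 263: h=6, slots 6,7,8,9,10 occupied => index 0.
Table: [263, ∅, 206, 228, ∅, ∅, 164, 896, 703, 549, 340]

10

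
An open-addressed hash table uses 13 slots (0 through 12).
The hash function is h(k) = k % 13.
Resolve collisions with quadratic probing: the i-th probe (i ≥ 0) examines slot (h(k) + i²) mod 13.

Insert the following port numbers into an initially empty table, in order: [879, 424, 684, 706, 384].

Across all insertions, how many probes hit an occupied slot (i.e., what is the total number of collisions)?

879 hashes to 8; slot 8 is free → place at 8.
424 hashes to 8; 8 taken → place at 9.
684 hashes to 8; 8,9 taken → place at 12.
706 hashes to 4; slot 4 is free → place at 4.
384 hashes to 7; slot 7 is free → place at 7.
Table: [-, -, -, -, 706, -, -, 384, 879, 424, -, -, 684]

3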